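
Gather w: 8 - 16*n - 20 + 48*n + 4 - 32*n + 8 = 0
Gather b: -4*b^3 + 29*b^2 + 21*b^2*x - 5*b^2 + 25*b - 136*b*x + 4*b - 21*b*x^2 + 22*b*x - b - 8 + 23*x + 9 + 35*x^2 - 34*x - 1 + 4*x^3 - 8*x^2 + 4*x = -4*b^3 + b^2*(21*x + 24) + b*(-21*x^2 - 114*x + 28) + 4*x^3 + 27*x^2 - 7*x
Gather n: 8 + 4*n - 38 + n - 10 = 5*n - 40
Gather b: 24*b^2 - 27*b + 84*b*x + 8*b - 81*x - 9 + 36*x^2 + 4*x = 24*b^2 + b*(84*x - 19) + 36*x^2 - 77*x - 9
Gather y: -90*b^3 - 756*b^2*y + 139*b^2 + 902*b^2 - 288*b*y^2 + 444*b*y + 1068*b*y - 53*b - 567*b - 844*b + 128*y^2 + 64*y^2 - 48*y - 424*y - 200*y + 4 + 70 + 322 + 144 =-90*b^3 + 1041*b^2 - 1464*b + y^2*(192 - 288*b) + y*(-756*b^2 + 1512*b - 672) + 540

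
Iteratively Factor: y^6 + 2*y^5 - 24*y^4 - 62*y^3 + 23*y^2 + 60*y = (y + 1)*(y^5 + y^4 - 25*y^3 - 37*y^2 + 60*y) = (y - 5)*(y + 1)*(y^4 + 6*y^3 + 5*y^2 - 12*y) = (y - 5)*(y + 1)*(y + 3)*(y^3 + 3*y^2 - 4*y) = (y - 5)*(y + 1)*(y + 3)*(y + 4)*(y^2 - y) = y*(y - 5)*(y + 1)*(y + 3)*(y + 4)*(y - 1)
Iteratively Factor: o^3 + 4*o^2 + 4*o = (o)*(o^2 + 4*o + 4) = o*(o + 2)*(o + 2)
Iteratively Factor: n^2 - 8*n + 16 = (n - 4)*(n - 4)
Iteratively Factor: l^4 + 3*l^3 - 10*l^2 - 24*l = (l)*(l^3 + 3*l^2 - 10*l - 24) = l*(l + 4)*(l^2 - l - 6) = l*(l - 3)*(l + 4)*(l + 2)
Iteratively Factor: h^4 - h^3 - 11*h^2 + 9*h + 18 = (h + 1)*(h^3 - 2*h^2 - 9*h + 18) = (h - 2)*(h + 1)*(h^2 - 9) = (h - 3)*(h - 2)*(h + 1)*(h + 3)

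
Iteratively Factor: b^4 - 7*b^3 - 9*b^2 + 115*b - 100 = (b - 1)*(b^3 - 6*b^2 - 15*b + 100) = (b - 5)*(b - 1)*(b^2 - b - 20) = (b - 5)*(b - 1)*(b + 4)*(b - 5)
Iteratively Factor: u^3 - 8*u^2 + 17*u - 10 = (u - 1)*(u^2 - 7*u + 10) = (u - 2)*(u - 1)*(u - 5)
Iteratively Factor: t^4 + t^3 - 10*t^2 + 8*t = (t)*(t^3 + t^2 - 10*t + 8) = t*(t - 1)*(t^2 + 2*t - 8) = t*(t - 2)*(t - 1)*(t + 4)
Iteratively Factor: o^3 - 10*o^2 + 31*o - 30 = (o - 3)*(o^2 - 7*o + 10) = (o - 3)*(o - 2)*(o - 5)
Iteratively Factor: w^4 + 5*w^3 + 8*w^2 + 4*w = (w)*(w^3 + 5*w^2 + 8*w + 4) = w*(w + 1)*(w^2 + 4*w + 4) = w*(w + 1)*(w + 2)*(w + 2)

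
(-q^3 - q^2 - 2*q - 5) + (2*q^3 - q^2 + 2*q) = q^3 - 2*q^2 - 5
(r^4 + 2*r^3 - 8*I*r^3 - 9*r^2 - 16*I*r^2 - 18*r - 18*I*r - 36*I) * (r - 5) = r^5 - 3*r^4 - 8*I*r^4 - 19*r^3 + 24*I*r^3 + 27*r^2 + 62*I*r^2 + 90*r + 54*I*r + 180*I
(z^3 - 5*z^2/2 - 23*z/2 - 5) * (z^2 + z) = z^5 - 3*z^4/2 - 14*z^3 - 33*z^2/2 - 5*z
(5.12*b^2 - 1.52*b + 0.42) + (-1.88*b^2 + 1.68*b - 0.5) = 3.24*b^2 + 0.16*b - 0.08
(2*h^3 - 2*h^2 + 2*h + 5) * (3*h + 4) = 6*h^4 + 2*h^3 - 2*h^2 + 23*h + 20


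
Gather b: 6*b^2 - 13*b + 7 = 6*b^2 - 13*b + 7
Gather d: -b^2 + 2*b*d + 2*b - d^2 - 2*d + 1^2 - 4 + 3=-b^2 + 2*b - d^2 + d*(2*b - 2)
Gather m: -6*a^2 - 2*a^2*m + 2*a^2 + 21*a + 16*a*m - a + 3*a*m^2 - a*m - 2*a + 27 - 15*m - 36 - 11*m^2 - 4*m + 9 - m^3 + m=-4*a^2 + 18*a - m^3 + m^2*(3*a - 11) + m*(-2*a^2 + 15*a - 18)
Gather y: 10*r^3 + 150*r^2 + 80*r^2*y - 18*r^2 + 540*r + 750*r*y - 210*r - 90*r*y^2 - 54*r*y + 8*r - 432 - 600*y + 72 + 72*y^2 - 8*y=10*r^3 + 132*r^2 + 338*r + y^2*(72 - 90*r) + y*(80*r^2 + 696*r - 608) - 360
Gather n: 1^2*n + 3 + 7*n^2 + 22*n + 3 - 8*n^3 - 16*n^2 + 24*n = -8*n^3 - 9*n^2 + 47*n + 6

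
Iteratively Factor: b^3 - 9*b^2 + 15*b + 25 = (b + 1)*(b^2 - 10*b + 25) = (b - 5)*(b + 1)*(b - 5)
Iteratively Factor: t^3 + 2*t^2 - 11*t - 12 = (t - 3)*(t^2 + 5*t + 4) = (t - 3)*(t + 4)*(t + 1)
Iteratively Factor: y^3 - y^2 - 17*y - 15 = (y - 5)*(y^2 + 4*y + 3) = (y - 5)*(y + 3)*(y + 1)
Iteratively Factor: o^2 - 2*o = (o)*(o - 2)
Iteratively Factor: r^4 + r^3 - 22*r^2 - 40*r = (r + 4)*(r^3 - 3*r^2 - 10*r) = r*(r + 4)*(r^2 - 3*r - 10) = r*(r + 2)*(r + 4)*(r - 5)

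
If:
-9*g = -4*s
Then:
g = 4*s/9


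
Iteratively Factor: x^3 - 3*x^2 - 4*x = (x - 4)*(x^2 + x) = x*(x - 4)*(x + 1)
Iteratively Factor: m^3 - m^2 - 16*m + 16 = (m - 4)*(m^2 + 3*m - 4) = (m - 4)*(m - 1)*(m + 4)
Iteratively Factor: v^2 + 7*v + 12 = (v + 4)*(v + 3)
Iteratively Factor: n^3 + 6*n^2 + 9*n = (n + 3)*(n^2 + 3*n) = (n + 3)^2*(n)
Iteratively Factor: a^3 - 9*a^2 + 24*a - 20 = (a - 2)*(a^2 - 7*a + 10) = (a - 2)^2*(a - 5)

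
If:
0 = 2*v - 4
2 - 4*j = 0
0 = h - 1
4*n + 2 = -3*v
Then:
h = 1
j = 1/2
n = -2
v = 2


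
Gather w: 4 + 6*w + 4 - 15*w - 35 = -9*w - 27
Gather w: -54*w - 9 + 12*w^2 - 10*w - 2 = 12*w^2 - 64*w - 11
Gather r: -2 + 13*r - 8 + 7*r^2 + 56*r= 7*r^2 + 69*r - 10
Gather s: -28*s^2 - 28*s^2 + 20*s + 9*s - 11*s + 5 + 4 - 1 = -56*s^2 + 18*s + 8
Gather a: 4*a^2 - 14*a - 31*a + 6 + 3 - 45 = 4*a^2 - 45*a - 36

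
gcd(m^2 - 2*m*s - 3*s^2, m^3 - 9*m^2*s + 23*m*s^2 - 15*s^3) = -m + 3*s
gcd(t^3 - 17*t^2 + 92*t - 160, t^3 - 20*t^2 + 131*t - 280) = t^2 - 13*t + 40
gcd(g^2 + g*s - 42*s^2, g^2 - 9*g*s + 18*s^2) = -g + 6*s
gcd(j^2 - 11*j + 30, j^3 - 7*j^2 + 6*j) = j - 6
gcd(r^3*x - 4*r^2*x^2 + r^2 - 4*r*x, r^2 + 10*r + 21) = 1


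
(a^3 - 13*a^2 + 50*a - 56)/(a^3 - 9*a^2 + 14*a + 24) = (a^2 - 9*a + 14)/(a^2 - 5*a - 6)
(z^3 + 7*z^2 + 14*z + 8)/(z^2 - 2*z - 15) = (z^3 + 7*z^2 + 14*z + 8)/(z^2 - 2*z - 15)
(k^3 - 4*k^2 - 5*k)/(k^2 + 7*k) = (k^2 - 4*k - 5)/(k + 7)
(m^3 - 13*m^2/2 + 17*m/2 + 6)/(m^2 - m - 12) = (2*m^2 - 5*m - 3)/(2*(m + 3))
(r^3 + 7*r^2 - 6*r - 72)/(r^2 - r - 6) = (r^2 + 10*r + 24)/(r + 2)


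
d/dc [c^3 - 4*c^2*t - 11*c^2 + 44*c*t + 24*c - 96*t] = 3*c^2 - 8*c*t - 22*c + 44*t + 24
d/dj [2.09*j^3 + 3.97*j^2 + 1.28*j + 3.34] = 6.27*j^2 + 7.94*j + 1.28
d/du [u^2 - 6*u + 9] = 2*u - 6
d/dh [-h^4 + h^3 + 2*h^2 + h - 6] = -4*h^3 + 3*h^2 + 4*h + 1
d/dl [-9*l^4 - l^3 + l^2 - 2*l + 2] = -36*l^3 - 3*l^2 + 2*l - 2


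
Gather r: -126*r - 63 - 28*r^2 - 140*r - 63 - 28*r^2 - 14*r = -56*r^2 - 280*r - 126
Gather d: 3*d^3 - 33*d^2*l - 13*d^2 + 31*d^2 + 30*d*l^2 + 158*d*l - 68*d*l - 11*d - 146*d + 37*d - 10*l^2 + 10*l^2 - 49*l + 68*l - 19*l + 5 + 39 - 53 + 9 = 3*d^3 + d^2*(18 - 33*l) + d*(30*l^2 + 90*l - 120)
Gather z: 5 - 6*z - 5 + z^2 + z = z^2 - 5*z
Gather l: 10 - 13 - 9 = -12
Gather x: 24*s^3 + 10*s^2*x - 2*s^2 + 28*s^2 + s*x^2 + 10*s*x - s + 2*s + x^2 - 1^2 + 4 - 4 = 24*s^3 + 26*s^2 + s + x^2*(s + 1) + x*(10*s^2 + 10*s) - 1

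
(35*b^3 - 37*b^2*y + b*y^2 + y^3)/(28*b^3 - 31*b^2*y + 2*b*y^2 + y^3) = (-5*b + y)/(-4*b + y)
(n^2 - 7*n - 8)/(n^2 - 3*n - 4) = (n - 8)/(n - 4)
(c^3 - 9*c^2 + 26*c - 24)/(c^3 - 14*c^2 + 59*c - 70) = (c^2 - 7*c + 12)/(c^2 - 12*c + 35)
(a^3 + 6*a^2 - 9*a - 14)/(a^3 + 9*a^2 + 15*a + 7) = (a - 2)/(a + 1)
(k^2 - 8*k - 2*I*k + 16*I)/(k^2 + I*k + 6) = (k - 8)/(k + 3*I)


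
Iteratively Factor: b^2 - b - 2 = (b + 1)*(b - 2)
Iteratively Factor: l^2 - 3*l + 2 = (l - 2)*(l - 1)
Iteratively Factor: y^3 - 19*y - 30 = (y + 3)*(y^2 - 3*y - 10) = (y + 2)*(y + 3)*(y - 5)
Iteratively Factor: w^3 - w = (w - 1)*(w^2 + w) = w*(w - 1)*(w + 1)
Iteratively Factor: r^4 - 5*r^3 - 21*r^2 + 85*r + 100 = (r + 4)*(r^3 - 9*r^2 + 15*r + 25) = (r + 1)*(r + 4)*(r^2 - 10*r + 25) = (r - 5)*(r + 1)*(r + 4)*(r - 5)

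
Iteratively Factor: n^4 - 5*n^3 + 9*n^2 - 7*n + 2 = (n - 1)*(n^3 - 4*n^2 + 5*n - 2) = (n - 1)^2*(n^2 - 3*n + 2) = (n - 1)^3*(n - 2)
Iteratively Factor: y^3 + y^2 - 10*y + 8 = (y + 4)*(y^2 - 3*y + 2) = (y - 2)*(y + 4)*(y - 1)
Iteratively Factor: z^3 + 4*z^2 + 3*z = (z + 1)*(z^2 + 3*z) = z*(z + 1)*(z + 3)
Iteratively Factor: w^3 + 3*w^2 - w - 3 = (w + 1)*(w^2 + 2*w - 3) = (w - 1)*(w + 1)*(w + 3)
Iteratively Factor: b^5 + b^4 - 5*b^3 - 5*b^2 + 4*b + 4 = (b + 2)*(b^4 - b^3 - 3*b^2 + b + 2) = (b + 1)*(b + 2)*(b^3 - 2*b^2 - b + 2) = (b - 1)*(b + 1)*(b + 2)*(b^2 - b - 2) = (b - 2)*(b - 1)*(b + 1)*(b + 2)*(b + 1)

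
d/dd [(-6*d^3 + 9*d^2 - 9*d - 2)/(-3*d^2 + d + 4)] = 2*(9*d^4 - 6*d^3 - 45*d^2 + 30*d - 17)/(9*d^4 - 6*d^3 - 23*d^2 + 8*d + 16)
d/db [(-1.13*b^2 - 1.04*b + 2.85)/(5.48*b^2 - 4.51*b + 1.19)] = (10.7955*b^2 - 33.9254*b + 11.6159)/(30.0304*b^4 - 49.4296*b^3 + 33.3825*b^2 - 10.7338*b + 1.4161)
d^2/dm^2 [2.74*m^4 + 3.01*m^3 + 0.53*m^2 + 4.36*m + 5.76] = 32.88*m^2 + 18.06*m + 1.06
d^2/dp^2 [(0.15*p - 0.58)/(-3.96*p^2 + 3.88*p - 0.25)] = (-(0.15*p - 0.58)*(7.92*p - 3.88)*(15.84*p - 7.76) + (3.564*p - 5.7576)*(3.96*p^2 - 3.88*p + 0.25))/(3.96*p^2 - 3.88*p + 0.25)^3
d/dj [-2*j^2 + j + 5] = 1 - 4*j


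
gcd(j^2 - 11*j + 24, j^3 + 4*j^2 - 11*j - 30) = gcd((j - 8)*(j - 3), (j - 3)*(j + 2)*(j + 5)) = j - 3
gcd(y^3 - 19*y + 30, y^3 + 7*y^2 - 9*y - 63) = y - 3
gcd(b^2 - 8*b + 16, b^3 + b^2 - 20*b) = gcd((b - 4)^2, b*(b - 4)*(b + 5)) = b - 4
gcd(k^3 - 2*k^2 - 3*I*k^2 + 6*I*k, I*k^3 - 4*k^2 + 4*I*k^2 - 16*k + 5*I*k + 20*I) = 1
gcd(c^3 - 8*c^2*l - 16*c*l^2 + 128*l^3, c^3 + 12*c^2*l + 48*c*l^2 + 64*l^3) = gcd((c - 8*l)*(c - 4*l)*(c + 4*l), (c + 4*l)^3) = c + 4*l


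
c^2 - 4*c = c*(c - 4)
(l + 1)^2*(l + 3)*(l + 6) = l^4 + 11*l^3 + 37*l^2 + 45*l + 18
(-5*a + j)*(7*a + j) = -35*a^2 + 2*a*j + j^2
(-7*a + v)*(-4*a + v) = 28*a^2 - 11*a*v + v^2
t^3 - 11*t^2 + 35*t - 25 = (t - 5)^2*(t - 1)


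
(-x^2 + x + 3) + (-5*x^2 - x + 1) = 4 - 6*x^2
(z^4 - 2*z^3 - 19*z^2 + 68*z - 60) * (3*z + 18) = 3*z^5 + 12*z^4 - 93*z^3 - 138*z^2 + 1044*z - 1080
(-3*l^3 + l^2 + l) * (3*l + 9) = -9*l^4 - 24*l^3 + 12*l^2 + 9*l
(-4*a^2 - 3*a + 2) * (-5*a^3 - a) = 20*a^5 + 15*a^4 - 6*a^3 + 3*a^2 - 2*a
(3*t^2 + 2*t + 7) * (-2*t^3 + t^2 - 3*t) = -6*t^5 - t^4 - 21*t^3 + t^2 - 21*t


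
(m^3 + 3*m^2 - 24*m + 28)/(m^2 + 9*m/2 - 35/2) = 2*(m^2 - 4*m + 4)/(2*m - 5)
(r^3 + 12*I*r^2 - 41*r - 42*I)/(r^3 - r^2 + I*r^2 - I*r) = (r^3 + 12*I*r^2 - 41*r - 42*I)/(r*(r^2 - r + I*r - I))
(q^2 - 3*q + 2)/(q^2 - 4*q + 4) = (q - 1)/(q - 2)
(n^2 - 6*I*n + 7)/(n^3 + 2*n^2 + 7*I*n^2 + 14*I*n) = (n^2 - 6*I*n + 7)/(n*(n^2 + n*(2 + 7*I) + 14*I))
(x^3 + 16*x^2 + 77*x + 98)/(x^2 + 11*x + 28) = (x^2 + 9*x + 14)/(x + 4)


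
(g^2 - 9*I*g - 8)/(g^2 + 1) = (g - 8*I)/(g + I)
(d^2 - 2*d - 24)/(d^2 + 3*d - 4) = (d - 6)/(d - 1)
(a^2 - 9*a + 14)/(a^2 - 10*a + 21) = (a - 2)/(a - 3)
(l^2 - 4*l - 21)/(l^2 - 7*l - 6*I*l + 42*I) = (l + 3)/(l - 6*I)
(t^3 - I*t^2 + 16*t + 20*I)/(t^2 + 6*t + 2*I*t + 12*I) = (t^2 - 3*I*t + 10)/(t + 6)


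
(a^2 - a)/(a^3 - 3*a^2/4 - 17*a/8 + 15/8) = 8*a/(8*a^2 + 2*a - 15)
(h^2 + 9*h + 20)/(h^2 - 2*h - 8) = (h^2 + 9*h + 20)/(h^2 - 2*h - 8)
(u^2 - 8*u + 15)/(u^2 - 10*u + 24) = (u^2 - 8*u + 15)/(u^2 - 10*u + 24)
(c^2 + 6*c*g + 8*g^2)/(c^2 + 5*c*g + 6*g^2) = (c + 4*g)/(c + 3*g)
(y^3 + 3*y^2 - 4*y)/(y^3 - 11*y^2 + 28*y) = (y^2 + 3*y - 4)/(y^2 - 11*y + 28)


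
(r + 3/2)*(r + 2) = r^2 + 7*r/2 + 3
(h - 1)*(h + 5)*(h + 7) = h^3 + 11*h^2 + 23*h - 35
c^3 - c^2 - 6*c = c*(c - 3)*(c + 2)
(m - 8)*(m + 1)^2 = m^3 - 6*m^2 - 15*m - 8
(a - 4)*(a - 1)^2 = a^3 - 6*a^2 + 9*a - 4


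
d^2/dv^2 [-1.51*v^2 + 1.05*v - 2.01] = -3.02000000000000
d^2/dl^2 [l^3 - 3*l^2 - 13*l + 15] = 6*l - 6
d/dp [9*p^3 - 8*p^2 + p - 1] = 27*p^2 - 16*p + 1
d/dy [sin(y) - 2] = cos(y)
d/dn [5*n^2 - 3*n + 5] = 10*n - 3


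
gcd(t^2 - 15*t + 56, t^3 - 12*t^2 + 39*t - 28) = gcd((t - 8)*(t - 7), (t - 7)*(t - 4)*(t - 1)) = t - 7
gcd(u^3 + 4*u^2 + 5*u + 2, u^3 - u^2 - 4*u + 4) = u + 2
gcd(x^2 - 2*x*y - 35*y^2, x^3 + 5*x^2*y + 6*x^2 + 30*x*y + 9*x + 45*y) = x + 5*y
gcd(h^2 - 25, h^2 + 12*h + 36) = 1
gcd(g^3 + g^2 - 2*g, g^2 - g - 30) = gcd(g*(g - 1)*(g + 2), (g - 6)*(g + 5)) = 1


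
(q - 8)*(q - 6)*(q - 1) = q^3 - 15*q^2 + 62*q - 48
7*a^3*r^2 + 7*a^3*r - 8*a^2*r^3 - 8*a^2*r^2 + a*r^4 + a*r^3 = r*(-7*a + r)*(-a + r)*(a*r + a)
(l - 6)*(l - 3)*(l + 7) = l^3 - 2*l^2 - 45*l + 126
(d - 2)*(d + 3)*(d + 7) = d^3 + 8*d^2 + d - 42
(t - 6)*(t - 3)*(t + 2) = t^3 - 7*t^2 + 36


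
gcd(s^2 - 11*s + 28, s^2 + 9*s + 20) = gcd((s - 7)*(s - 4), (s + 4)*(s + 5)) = 1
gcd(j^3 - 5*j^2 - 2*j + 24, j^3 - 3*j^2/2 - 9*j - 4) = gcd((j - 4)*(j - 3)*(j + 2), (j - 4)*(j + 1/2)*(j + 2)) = j^2 - 2*j - 8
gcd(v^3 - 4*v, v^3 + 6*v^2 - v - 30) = v - 2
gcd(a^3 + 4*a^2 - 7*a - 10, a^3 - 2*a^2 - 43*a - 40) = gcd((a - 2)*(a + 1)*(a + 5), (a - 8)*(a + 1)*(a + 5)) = a^2 + 6*a + 5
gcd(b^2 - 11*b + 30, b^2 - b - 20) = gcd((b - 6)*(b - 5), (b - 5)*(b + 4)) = b - 5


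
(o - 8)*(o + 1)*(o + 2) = o^3 - 5*o^2 - 22*o - 16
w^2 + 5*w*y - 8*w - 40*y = (w - 8)*(w + 5*y)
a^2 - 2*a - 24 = (a - 6)*(a + 4)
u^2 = u^2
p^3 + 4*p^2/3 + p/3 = p*(p + 1/3)*(p + 1)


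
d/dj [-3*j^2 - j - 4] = -6*j - 1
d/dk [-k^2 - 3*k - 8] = -2*k - 3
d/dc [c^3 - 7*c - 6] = 3*c^2 - 7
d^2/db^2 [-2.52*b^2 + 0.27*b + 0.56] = -5.04000000000000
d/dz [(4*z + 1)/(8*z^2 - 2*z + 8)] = (-16*z^2 - 8*z + 17)/(2*(16*z^4 - 8*z^3 + 33*z^2 - 8*z + 16))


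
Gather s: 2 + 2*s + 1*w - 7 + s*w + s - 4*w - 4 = s*(w + 3) - 3*w - 9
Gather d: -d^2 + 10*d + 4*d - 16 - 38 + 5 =-d^2 + 14*d - 49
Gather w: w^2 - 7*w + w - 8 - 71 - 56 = w^2 - 6*w - 135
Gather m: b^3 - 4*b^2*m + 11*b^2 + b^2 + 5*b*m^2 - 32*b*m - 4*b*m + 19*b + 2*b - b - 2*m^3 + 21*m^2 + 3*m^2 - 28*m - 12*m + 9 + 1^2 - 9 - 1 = b^3 + 12*b^2 + 20*b - 2*m^3 + m^2*(5*b + 24) + m*(-4*b^2 - 36*b - 40)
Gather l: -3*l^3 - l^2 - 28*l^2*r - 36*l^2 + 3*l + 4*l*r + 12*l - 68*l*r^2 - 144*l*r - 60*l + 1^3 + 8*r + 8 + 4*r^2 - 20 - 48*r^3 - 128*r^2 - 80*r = -3*l^3 + l^2*(-28*r - 37) + l*(-68*r^2 - 140*r - 45) - 48*r^3 - 124*r^2 - 72*r - 11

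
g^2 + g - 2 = (g - 1)*(g + 2)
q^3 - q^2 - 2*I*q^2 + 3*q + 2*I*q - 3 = (q - 1)*(q - 3*I)*(q + I)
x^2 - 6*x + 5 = (x - 5)*(x - 1)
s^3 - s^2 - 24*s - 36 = (s - 6)*(s + 2)*(s + 3)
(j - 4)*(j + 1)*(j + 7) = j^3 + 4*j^2 - 25*j - 28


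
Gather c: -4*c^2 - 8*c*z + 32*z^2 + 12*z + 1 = -4*c^2 - 8*c*z + 32*z^2 + 12*z + 1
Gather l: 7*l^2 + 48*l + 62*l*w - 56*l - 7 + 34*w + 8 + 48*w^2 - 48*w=7*l^2 + l*(62*w - 8) + 48*w^2 - 14*w + 1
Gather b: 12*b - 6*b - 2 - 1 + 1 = 6*b - 2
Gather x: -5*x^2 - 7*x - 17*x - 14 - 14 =-5*x^2 - 24*x - 28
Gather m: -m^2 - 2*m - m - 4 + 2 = -m^2 - 3*m - 2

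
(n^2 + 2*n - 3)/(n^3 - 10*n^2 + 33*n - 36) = (n^2 + 2*n - 3)/(n^3 - 10*n^2 + 33*n - 36)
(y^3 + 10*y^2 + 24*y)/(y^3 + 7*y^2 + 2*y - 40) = y*(y + 6)/(y^2 + 3*y - 10)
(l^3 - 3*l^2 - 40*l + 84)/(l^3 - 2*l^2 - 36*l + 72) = (l - 7)/(l - 6)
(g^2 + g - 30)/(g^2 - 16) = (g^2 + g - 30)/(g^2 - 16)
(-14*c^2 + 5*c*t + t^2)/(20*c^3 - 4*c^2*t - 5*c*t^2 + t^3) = (7*c + t)/(-10*c^2 - 3*c*t + t^2)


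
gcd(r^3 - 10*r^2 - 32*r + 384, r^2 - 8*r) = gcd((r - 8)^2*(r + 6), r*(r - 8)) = r - 8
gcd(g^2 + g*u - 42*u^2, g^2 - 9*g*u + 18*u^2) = -g + 6*u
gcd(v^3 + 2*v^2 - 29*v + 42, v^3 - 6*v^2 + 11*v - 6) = v^2 - 5*v + 6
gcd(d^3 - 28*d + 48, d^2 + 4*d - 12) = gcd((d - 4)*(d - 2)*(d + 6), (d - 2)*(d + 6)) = d^2 + 4*d - 12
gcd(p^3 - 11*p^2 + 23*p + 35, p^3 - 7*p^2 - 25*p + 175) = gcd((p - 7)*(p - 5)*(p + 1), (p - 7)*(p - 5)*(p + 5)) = p^2 - 12*p + 35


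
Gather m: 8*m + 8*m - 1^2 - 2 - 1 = 16*m - 4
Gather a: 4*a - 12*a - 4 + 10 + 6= 12 - 8*a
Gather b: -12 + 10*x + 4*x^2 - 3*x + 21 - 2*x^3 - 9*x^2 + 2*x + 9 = -2*x^3 - 5*x^2 + 9*x + 18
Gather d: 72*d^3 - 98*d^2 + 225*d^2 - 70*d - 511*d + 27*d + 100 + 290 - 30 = 72*d^3 + 127*d^2 - 554*d + 360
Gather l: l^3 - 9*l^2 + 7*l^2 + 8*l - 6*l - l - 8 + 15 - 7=l^3 - 2*l^2 + l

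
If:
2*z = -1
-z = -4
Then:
No Solution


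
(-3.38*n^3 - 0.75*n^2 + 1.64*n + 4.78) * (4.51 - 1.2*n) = 4.056*n^4 - 14.3438*n^3 - 5.3505*n^2 + 1.6604*n + 21.5578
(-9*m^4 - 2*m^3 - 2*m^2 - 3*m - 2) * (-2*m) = 18*m^5 + 4*m^4 + 4*m^3 + 6*m^2 + 4*m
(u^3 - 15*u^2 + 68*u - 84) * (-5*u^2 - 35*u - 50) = -5*u^5 + 40*u^4 + 135*u^3 - 1210*u^2 - 460*u + 4200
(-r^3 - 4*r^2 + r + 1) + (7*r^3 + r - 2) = 6*r^3 - 4*r^2 + 2*r - 1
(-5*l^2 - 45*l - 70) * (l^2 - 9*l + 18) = -5*l^4 + 245*l^2 - 180*l - 1260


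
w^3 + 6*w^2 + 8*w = w*(w + 2)*(w + 4)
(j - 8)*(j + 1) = j^2 - 7*j - 8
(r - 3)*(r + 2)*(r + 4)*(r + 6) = r^4 + 9*r^3 + 8*r^2 - 84*r - 144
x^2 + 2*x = x*(x + 2)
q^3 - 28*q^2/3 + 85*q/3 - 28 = (q - 4)*(q - 3)*(q - 7/3)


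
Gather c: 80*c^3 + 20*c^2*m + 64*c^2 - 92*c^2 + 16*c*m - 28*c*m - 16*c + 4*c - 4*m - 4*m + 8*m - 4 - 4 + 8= 80*c^3 + c^2*(20*m - 28) + c*(-12*m - 12)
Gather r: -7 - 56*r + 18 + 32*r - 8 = 3 - 24*r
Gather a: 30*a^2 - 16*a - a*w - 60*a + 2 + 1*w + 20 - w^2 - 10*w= 30*a^2 + a*(-w - 76) - w^2 - 9*w + 22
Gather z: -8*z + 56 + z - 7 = 49 - 7*z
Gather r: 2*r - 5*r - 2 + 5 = 3 - 3*r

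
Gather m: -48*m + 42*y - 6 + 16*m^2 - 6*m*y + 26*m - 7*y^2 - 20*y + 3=16*m^2 + m*(-6*y - 22) - 7*y^2 + 22*y - 3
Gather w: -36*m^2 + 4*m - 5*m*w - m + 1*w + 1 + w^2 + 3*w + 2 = -36*m^2 + 3*m + w^2 + w*(4 - 5*m) + 3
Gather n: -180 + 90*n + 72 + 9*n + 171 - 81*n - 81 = 18*n - 18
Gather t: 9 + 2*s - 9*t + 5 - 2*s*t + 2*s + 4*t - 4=4*s + t*(-2*s - 5) + 10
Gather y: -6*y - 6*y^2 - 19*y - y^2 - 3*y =-7*y^2 - 28*y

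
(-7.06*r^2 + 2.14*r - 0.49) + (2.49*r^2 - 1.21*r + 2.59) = -4.57*r^2 + 0.93*r + 2.1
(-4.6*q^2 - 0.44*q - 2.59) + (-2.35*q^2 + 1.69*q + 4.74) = -6.95*q^2 + 1.25*q + 2.15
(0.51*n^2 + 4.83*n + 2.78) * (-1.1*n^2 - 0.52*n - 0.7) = -0.561*n^4 - 5.5782*n^3 - 5.9266*n^2 - 4.8266*n - 1.946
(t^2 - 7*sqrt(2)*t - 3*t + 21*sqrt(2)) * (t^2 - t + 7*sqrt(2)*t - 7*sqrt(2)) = t^4 - 4*t^3 - 95*t^2 + 392*t - 294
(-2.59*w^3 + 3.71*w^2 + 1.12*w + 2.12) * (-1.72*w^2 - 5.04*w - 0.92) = 4.4548*w^5 + 6.6724*w^4 - 18.242*w^3 - 12.7044*w^2 - 11.7152*w - 1.9504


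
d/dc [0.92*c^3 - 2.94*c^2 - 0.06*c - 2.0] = 2.76*c^2 - 5.88*c - 0.06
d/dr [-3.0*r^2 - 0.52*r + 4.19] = -6.0*r - 0.52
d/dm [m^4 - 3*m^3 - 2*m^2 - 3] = m*(4*m^2 - 9*m - 4)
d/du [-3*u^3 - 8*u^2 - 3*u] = -9*u^2 - 16*u - 3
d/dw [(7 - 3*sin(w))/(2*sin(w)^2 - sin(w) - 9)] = (6*sin(w)^2 - 28*sin(w) + 34)*cos(w)/(sin(w) + cos(2*w) + 8)^2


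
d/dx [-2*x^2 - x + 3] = -4*x - 1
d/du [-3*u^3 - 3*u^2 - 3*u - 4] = -9*u^2 - 6*u - 3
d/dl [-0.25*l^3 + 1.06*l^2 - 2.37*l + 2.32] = -0.75*l^2 + 2.12*l - 2.37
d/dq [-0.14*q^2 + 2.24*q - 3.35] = 2.24 - 0.28*q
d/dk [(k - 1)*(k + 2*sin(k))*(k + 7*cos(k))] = (1 - k)*(k + 2*sin(k))*(7*sin(k) - 1) + (k - 1)*(k + 7*cos(k))*(2*cos(k) + 1) + (k + 2*sin(k))*(k + 7*cos(k))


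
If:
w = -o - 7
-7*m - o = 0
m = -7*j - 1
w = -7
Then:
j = -1/7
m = 0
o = 0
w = -7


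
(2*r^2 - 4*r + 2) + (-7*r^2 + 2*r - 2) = -5*r^2 - 2*r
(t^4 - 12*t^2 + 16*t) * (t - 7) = t^5 - 7*t^4 - 12*t^3 + 100*t^2 - 112*t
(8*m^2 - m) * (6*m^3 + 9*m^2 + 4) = 48*m^5 + 66*m^4 - 9*m^3 + 32*m^2 - 4*m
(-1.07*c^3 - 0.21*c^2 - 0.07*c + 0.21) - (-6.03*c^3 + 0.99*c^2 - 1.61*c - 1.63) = 4.96*c^3 - 1.2*c^2 + 1.54*c + 1.84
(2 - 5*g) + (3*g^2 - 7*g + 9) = 3*g^2 - 12*g + 11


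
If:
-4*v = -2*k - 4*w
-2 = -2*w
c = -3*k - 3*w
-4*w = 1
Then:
No Solution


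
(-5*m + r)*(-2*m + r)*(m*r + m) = 10*m^3*r + 10*m^3 - 7*m^2*r^2 - 7*m^2*r + m*r^3 + m*r^2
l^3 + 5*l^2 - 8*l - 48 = (l - 3)*(l + 4)^2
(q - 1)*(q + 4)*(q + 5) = q^3 + 8*q^2 + 11*q - 20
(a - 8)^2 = a^2 - 16*a + 64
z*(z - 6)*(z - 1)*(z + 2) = z^4 - 5*z^3 - 8*z^2 + 12*z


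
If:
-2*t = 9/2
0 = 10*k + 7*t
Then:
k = 63/40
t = -9/4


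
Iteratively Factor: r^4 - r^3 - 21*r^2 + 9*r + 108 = (r - 3)*(r^3 + 2*r^2 - 15*r - 36) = (r - 3)*(r + 3)*(r^2 - r - 12) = (r - 3)*(r + 3)^2*(r - 4)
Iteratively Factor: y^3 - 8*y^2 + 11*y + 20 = (y + 1)*(y^2 - 9*y + 20) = (y - 5)*(y + 1)*(y - 4)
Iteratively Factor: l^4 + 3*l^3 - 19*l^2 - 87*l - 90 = (l + 3)*(l^3 - 19*l - 30) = (l + 3)^2*(l^2 - 3*l - 10) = (l - 5)*(l + 3)^2*(l + 2)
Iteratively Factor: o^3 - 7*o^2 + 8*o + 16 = (o - 4)*(o^2 - 3*o - 4) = (o - 4)^2*(o + 1)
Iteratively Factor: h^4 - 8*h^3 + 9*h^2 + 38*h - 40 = (h - 4)*(h^3 - 4*h^2 - 7*h + 10) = (h - 5)*(h - 4)*(h^2 + h - 2) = (h - 5)*(h - 4)*(h - 1)*(h + 2)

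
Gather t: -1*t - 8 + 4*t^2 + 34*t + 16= 4*t^2 + 33*t + 8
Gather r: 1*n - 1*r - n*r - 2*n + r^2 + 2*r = -n + r^2 + r*(1 - n)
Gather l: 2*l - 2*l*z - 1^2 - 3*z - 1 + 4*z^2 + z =l*(2 - 2*z) + 4*z^2 - 2*z - 2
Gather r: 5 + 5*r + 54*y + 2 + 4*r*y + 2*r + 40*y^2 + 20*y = r*(4*y + 7) + 40*y^2 + 74*y + 7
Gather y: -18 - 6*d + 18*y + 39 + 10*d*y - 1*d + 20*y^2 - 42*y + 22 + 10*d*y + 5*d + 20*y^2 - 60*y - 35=-2*d + 40*y^2 + y*(20*d - 84) + 8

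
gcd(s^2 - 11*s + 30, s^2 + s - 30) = s - 5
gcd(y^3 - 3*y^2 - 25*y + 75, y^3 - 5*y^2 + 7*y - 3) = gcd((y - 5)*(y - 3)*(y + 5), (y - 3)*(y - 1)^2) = y - 3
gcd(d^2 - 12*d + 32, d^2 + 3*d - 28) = d - 4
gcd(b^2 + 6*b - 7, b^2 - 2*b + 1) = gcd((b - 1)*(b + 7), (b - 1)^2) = b - 1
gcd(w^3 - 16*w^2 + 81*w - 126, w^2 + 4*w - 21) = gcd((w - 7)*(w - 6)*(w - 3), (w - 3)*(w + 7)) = w - 3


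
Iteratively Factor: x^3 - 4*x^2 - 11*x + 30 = (x - 2)*(x^2 - 2*x - 15) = (x - 5)*(x - 2)*(x + 3)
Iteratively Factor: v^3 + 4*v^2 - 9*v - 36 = (v - 3)*(v^2 + 7*v + 12) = (v - 3)*(v + 4)*(v + 3)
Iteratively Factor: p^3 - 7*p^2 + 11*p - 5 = (p - 1)*(p^2 - 6*p + 5) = (p - 1)^2*(p - 5)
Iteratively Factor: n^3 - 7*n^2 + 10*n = (n)*(n^2 - 7*n + 10) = n*(n - 5)*(n - 2)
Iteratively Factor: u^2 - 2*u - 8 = (u - 4)*(u + 2)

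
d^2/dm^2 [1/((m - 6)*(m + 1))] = 2*((m - 6)^2 + (m - 6)*(m + 1) + (m + 1)^2)/((m - 6)^3*(m + 1)^3)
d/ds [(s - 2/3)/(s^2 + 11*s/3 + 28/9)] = 9*(-9*s^2 + 12*s + 50)/(81*s^4 + 594*s^3 + 1593*s^2 + 1848*s + 784)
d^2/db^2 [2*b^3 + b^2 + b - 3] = 12*b + 2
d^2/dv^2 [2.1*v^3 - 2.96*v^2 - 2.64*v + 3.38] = 12.6*v - 5.92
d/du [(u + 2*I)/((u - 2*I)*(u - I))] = (-u^2 - 4*I*u - 8)/(u^4 - 6*I*u^3 - 13*u^2 + 12*I*u + 4)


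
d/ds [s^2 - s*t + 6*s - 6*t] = 2*s - t + 6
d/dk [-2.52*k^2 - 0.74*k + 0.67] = -5.04*k - 0.74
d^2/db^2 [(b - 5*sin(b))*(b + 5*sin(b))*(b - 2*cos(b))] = 2*b^2*cos(b) + 8*b*sin(b) - 50*b*cos(2*b) + 6*b - 50*sin(2*b) - 33*cos(b)/2 + 225*cos(3*b)/2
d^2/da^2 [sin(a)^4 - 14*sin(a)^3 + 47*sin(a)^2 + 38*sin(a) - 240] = -16*sin(a)^4 + 126*sin(a)^3 - 176*sin(a)^2 - 122*sin(a) + 94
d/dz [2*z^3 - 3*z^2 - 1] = 6*z*(z - 1)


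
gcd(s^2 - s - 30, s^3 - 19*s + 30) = s + 5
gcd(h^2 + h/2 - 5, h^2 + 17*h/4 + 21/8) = 1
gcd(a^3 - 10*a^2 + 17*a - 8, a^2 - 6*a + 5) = a - 1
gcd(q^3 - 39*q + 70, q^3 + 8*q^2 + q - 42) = q^2 + 5*q - 14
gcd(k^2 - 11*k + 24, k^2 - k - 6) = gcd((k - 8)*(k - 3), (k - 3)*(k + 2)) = k - 3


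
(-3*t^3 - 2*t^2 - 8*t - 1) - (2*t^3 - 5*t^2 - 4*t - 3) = -5*t^3 + 3*t^2 - 4*t + 2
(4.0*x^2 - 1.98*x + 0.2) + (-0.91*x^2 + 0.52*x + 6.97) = 3.09*x^2 - 1.46*x + 7.17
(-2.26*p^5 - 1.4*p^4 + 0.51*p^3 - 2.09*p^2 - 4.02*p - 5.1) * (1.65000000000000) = -3.729*p^5 - 2.31*p^4 + 0.8415*p^3 - 3.4485*p^2 - 6.633*p - 8.415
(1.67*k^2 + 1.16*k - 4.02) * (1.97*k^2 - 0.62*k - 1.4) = 3.2899*k^4 + 1.2498*k^3 - 10.9766*k^2 + 0.8684*k + 5.628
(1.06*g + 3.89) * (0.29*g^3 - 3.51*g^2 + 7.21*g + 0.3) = 0.3074*g^4 - 2.5925*g^3 - 6.0113*g^2 + 28.3649*g + 1.167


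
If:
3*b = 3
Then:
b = 1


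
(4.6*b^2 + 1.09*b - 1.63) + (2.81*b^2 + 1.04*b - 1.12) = 7.41*b^2 + 2.13*b - 2.75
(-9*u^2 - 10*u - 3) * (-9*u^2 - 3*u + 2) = 81*u^4 + 117*u^3 + 39*u^2 - 11*u - 6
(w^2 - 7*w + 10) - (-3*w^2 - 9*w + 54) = 4*w^2 + 2*w - 44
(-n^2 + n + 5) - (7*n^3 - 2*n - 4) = -7*n^3 - n^2 + 3*n + 9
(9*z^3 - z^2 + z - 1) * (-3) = -27*z^3 + 3*z^2 - 3*z + 3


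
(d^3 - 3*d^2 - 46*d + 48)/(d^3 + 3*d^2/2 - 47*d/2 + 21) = 2*(d - 8)/(2*d - 7)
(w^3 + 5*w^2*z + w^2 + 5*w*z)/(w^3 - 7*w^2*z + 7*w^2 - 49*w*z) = (w^2 + 5*w*z + w + 5*z)/(w^2 - 7*w*z + 7*w - 49*z)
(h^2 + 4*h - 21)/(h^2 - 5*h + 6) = (h + 7)/(h - 2)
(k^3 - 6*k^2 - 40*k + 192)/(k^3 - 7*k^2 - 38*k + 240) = (k - 4)/(k - 5)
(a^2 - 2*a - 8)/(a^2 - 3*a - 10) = (a - 4)/(a - 5)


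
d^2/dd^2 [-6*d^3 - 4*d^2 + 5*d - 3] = -36*d - 8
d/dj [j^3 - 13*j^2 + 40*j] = 3*j^2 - 26*j + 40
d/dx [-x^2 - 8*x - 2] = -2*x - 8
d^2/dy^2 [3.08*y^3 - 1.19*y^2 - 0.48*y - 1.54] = 18.48*y - 2.38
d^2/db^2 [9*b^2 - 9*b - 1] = 18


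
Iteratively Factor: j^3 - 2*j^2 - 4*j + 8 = (j + 2)*(j^2 - 4*j + 4) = (j - 2)*(j + 2)*(j - 2)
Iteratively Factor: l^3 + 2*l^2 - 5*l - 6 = (l + 1)*(l^2 + l - 6) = (l + 1)*(l + 3)*(l - 2)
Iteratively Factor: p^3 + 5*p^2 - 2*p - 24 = (p + 3)*(p^2 + 2*p - 8) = (p + 3)*(p + 4)*(p - 2)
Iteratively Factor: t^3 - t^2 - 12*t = (t - 4)*(t^2 + 3*t) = (t - 4)*(t + 3)*(t)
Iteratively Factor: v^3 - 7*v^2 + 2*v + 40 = (v + 2)*(v^2 - 9*v + 20) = (v - 4)*(v + 2)*(v - 5)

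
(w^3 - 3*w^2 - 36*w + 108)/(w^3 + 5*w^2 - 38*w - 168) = (w^2 + 3*w - 18)/(w^2 + 11*w + 28)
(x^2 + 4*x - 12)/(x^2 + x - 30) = (x - 2)/(x - 5)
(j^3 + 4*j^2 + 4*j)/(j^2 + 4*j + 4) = j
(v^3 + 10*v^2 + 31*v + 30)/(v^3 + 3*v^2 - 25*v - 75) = (v + 2)/(v - 5)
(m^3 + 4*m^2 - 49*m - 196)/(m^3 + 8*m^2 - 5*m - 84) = (m - 7)/(m - 3)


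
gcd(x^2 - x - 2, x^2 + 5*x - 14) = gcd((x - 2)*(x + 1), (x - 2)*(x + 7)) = x - 2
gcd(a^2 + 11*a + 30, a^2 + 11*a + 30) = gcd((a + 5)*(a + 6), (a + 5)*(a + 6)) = a^2 + 11*a + 30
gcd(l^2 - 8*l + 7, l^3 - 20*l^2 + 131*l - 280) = l - 7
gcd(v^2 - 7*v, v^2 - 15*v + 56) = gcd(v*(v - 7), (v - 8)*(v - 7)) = v - 7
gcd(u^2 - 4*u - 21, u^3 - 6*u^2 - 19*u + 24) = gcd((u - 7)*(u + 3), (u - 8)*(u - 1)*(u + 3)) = u + 3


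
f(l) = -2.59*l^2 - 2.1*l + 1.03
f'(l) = -5.18*l - 2.1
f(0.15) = 0.66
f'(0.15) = -2.88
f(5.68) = -94.46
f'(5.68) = -31.52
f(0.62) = -1.27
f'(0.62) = -5.31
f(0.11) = 0.77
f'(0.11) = -2.67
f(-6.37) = -90.69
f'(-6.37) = 30.90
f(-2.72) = -12.42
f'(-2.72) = 11.99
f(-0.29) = 1.42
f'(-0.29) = -0.60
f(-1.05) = 0.38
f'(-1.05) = 3.34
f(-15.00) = -550.22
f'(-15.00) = 75.60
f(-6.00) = -79.61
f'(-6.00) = 28.98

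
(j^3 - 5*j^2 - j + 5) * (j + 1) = j^4 - 4*j^3 - 6*j^2 + 4*j + 5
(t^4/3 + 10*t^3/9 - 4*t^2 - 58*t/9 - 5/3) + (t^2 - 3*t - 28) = t^4/3 + 10*t^3/9 - 3*t^2 - 85*t/9 - 89/3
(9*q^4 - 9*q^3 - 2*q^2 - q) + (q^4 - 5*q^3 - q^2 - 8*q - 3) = 10*q^4 - 14*q^3 - 3*q^2 - 9*q - 3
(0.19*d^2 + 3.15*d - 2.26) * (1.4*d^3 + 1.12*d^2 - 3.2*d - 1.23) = 0.266*d^5 + 4.6228*d^4 - 0.244*d^3 - 12.8449*d^2 + 3.3575*d + 2.7798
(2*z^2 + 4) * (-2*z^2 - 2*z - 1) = -4*z^4 - 4*z^3 - 10*z^2 - 8*z - 4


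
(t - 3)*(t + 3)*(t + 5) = t^3 + 5*t^2 - 9*t - 45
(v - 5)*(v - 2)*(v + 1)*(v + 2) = v^4 - 4*v^3 - 9*v^2 + 16*v + 20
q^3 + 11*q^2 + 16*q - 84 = (q - 2)*(q + 6)*(q + 7)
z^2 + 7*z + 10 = (z + 2)*(z + 5)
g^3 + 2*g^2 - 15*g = g*(g - 3)*(g + 5)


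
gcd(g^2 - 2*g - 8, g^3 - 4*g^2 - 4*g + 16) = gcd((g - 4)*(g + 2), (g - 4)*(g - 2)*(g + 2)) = g^2 - 2*g - 8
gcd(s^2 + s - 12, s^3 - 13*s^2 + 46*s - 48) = s - 3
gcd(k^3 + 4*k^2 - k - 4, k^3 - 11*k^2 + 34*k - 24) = k - 1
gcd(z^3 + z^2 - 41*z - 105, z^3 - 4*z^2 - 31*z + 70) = z^2 - 2*z - 35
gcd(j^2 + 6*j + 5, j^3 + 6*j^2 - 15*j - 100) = j + 5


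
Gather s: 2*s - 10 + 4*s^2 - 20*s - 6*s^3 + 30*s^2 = -6*s^3 + 34*s^2 - 18*s - 10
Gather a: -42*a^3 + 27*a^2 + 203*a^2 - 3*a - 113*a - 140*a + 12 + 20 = -42*a^3 + 230*a^2 - 256*a + 32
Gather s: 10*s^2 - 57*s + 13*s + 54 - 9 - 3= 10*s^2 - 44*s + 42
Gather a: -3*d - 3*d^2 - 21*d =-3*d^2 - 24*d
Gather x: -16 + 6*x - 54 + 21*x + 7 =27*x - 63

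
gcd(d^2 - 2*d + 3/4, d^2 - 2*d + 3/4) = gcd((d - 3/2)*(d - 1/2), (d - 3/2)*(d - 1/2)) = d^2 - 2*d + 3/4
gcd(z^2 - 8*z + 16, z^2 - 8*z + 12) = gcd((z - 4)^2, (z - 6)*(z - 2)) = 1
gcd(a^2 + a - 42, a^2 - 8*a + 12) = a - 6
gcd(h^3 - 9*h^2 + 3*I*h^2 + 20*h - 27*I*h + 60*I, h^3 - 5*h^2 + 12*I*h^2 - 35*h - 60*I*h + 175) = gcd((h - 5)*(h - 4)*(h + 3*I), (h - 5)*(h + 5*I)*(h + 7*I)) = h - 5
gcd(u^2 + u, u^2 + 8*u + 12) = 1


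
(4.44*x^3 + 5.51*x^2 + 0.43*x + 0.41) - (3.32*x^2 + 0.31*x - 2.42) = 4.44*x^3 + 2.19*x^2 + 0.12*x + 2.83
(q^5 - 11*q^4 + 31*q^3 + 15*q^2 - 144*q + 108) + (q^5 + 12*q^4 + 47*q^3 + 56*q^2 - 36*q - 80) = 2*q^5 + q^4 + 78*q^3 + 71*q^2 - 180*q + 28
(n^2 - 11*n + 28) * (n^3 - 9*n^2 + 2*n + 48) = n^5 - 20*n^4 + 129*n^3 - 226*n^2 - 472*n + 1344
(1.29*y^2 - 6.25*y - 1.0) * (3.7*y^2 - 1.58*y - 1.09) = 4.773*y^4 - 25.1632*y^3 + 4.7689*y^2 + 8.3925*y + 1.09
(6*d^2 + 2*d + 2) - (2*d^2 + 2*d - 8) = 4*d^2 + 10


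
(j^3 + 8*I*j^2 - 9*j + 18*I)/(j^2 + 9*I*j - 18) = j - I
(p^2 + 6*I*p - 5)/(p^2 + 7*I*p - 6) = (p + 5*I)/(p + 6*I)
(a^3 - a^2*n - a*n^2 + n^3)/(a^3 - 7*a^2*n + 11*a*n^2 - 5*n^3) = (a + n)/(a - 5*n)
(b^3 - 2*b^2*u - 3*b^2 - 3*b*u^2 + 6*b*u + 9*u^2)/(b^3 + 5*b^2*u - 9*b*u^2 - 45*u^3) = (b^2 + b*u - 3*b - 3*u)/(b^2 + 8*b*u + 15*u^2)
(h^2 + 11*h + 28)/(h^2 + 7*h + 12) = (h + 7)/(h + 3)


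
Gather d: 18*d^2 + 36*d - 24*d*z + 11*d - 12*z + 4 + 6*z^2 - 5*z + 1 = 18*d^2 + d*(47 - 24*z) + 6*z^2 - 17*z + 5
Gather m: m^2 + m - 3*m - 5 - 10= m^2 - 2*m - 15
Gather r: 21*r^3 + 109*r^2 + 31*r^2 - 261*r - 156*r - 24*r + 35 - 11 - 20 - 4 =21*r^3 + 140*r^2 - 441*r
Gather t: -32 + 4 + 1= -27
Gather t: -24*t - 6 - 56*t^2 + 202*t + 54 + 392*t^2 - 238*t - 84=336*t^2 - 60*t - 36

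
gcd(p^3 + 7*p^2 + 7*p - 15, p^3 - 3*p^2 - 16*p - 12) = 1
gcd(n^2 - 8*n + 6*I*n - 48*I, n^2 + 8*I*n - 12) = n + 6*I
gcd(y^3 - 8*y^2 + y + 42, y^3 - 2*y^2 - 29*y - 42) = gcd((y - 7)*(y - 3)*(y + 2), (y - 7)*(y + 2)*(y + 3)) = y^2 - 5*y - 14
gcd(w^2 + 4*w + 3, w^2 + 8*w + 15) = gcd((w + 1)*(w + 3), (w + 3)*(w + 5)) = w + 3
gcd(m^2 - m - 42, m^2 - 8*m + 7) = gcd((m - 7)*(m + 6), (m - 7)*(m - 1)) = m - 7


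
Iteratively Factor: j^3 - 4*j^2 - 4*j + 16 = (j - 4)*(j^2 - 4) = (j - 4)*(j + 2)*(j - 2)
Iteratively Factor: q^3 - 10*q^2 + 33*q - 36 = (q - 3)*(q^2 - 7*q + 12) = (q - 3)^2*(q - 4)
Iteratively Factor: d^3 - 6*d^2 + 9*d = (d - 3)*(d^2 - 3*d) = (d - 3)^2*(d)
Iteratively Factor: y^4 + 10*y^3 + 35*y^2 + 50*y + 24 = (y + 4)*(y^3 + 6*y^2 + 11*y + 6) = (y + 3)*(y + 4)*(y^2 + 3*y + 2) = (y + 2)*(y + 3)*(y + 4)*(y + 1)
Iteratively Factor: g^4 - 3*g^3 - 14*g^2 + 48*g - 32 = (g - 4)*(g^3 + g^2 - 10*g + 8) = (g - 4)*(g - 1)*(g^2 + 2*g - 8) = (g - 4)*(g - 2)*(g - 1)*(g + 4)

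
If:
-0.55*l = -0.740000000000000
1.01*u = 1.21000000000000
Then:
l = 1.35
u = 1.20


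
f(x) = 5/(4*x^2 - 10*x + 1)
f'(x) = 5*(10 - 8*x)/(4*x^2 - 10*x + 1)^2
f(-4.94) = 0.03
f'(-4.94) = 0.01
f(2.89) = 0.91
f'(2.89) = -2.16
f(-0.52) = 0.69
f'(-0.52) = 1.34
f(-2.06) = 0.13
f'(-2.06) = 0.09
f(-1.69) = 0.17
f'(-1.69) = 0.14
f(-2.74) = 0.09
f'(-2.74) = 0.05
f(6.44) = 0.05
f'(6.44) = -0.02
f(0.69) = -1.25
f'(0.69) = 1.40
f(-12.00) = 0.01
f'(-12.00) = 0.00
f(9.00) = 0.02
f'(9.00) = -0.00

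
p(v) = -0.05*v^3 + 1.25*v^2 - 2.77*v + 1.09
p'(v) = -0.15*v^2 + 2.5*v - 2.77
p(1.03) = -0.49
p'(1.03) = -0.35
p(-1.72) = 9.81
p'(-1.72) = -7.51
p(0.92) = -0.44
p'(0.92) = -0.60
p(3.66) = 5.24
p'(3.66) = 4.37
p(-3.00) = 22.00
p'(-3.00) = -11.62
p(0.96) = -0.46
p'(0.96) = -0.51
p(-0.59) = 3.17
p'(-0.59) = -4.30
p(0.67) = -0.22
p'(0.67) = -1.16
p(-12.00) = 300.73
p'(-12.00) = -54.37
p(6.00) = 18.67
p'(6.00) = 6.83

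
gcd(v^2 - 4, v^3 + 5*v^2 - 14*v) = v - 2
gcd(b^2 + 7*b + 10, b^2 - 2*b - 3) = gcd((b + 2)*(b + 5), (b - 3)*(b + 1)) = 1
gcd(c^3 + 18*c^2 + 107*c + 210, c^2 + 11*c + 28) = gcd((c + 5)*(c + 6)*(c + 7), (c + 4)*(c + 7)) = c + 7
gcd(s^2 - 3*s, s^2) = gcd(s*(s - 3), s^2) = s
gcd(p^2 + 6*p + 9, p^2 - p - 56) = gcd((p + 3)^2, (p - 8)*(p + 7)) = 1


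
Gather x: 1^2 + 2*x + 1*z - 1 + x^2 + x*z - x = x^2 + x*(z + 1) + z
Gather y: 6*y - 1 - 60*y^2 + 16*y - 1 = -60*y^2 + 22*y - 2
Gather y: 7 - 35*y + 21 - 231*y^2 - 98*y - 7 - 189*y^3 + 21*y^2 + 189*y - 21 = -189*y^3 - 210*y^2 + 56*y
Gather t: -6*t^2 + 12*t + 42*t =-6*t^2 + 54*t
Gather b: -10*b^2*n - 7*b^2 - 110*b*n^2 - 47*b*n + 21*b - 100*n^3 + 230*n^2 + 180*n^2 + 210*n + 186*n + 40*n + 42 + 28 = b^2*(-10*n - 7) + b*(-110*n^2 - 47*n + 21) - 100*n^3 + 410*n^2 + 436*n + 70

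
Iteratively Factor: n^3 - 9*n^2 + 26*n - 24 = (n - 3)*(n^2 - 6*n + 8) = (n - 3)*(n - 2)*(n - 4)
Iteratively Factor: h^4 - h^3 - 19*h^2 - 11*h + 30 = (h - 5)*(h^3 + 4*h^2 + h - 6) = (h - 5)*(h + 2)*(h^2 + 2*h - 3) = (h - 5)*(h + 2)*(h + 3)*(h - 1)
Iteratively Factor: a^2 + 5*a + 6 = (a + 3)*(a + 2)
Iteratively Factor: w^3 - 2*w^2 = (w)*(w^2 - 2*w) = w*(w - 2)*(w)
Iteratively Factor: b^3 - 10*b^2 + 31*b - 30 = (b - 2)*(b^2 - 8*b + 15) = (b - 3)*(b - 2)*(b - 5)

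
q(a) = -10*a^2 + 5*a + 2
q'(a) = 5 - 20*a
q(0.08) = 2.34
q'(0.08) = 3.40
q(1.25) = -7.38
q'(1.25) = -20.00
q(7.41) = -510.03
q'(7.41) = -143.20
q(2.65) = -54.98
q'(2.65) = -48.00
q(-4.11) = -187.47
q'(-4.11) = 87.20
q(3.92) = -132.06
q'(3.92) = -73.40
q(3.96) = -135.02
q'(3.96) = -74.20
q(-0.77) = -7.78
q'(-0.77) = 20.40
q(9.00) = -763.00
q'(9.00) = -175.00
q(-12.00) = -1498.00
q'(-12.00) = 245.00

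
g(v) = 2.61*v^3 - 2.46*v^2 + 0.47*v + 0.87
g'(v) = 7.83*v^2 - 4.92*v + 0.47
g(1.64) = 6.54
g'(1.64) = 13.46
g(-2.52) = -57.70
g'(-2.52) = 62.59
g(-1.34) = -10.46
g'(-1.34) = 21.12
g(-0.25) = 0.56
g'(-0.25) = 2.19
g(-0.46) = -0.12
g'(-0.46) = 4.39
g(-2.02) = -31.63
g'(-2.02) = 42.36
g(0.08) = 0.89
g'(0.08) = 0.13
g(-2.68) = -68.30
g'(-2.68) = 69.89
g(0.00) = 0.87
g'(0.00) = 0.47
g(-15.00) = -9368.43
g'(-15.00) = 1836.02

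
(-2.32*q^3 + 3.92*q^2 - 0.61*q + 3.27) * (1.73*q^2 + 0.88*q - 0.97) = -4.0136*q^5 + 4.74*q^4 + 4.6447*q^3 + 1.3179*q^2 + 3.4693*q - 3.1719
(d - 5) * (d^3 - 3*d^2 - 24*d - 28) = d^4 - 8*d^3 - 9*d^2 + 92*d + 140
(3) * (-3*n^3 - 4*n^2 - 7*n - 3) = -9*n^3 - 12*n^2 - 21*n - 9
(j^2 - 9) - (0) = j^2 - 9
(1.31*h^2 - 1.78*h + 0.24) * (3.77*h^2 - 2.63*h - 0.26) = 4.9387*h^4 - 10.1559*h^3 + 5.2456*h^2 - 0.1684*h - 0.0624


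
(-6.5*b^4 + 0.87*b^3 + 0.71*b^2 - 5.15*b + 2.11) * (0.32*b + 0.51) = -2.08*b^5 - 3.0366*b^4 + 0.6709*b^3 - 1.2859*b^2 - 1.9513*b + 1.0761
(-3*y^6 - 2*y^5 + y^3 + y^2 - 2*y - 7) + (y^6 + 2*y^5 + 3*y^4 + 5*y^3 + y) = -2*y^6 + 3*y^4 + 6*y^3 + y^2 - y - 7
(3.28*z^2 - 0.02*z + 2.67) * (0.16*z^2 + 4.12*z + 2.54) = 0.5248*z^4 + 13.5104*z^3 + 8.676*z^2 + 10.9496*z + 6.7818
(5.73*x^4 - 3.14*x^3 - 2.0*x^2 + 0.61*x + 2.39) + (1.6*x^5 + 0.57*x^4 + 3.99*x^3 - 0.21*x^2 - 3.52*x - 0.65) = 1.6*x^5 + 6.3*x^4 + 0.85*x^3 - 2.21*x^2 - 2.91*x + 1.74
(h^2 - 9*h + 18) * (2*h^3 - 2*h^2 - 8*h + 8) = 2*h^5 - 20*h^4 + 46*h^3 + 44*h^2 - 216*h + 144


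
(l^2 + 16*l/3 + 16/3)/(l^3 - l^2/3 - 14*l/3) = (3*l^2 + 16*l + 16)/(l*(3*l^2 - l - 14))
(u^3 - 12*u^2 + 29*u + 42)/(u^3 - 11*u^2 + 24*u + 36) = (u - 7)/(u - 6)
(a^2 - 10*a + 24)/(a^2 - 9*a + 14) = (a^2 - 10*a + 24)/(a^2 - 9*a + 14)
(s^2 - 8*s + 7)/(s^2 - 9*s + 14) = (s - 1)/(s - 2)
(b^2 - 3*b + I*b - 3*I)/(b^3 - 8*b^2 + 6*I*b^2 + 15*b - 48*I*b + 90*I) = (b + I)/(b^2 + b*(-5 + 6*I) - 30*I)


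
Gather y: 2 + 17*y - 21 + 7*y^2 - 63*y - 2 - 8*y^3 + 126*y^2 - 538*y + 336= -8*y^3 + 133*y^2 - 584*y + 315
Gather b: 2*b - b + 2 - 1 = b + 1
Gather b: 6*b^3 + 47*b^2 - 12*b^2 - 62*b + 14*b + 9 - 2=6*b^3 + 35*b^2 - 48*b + 7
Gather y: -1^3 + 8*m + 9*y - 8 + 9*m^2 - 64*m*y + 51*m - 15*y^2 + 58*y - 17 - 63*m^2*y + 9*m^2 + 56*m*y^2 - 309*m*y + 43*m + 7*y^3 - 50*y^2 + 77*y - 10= 18*m^2 + 102*m + 7*y^3 + y^2*(56*m - 65) + y*(-63*m^2 - 373*m + 144) - 36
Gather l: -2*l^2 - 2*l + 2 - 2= -2*l^2 - 2*l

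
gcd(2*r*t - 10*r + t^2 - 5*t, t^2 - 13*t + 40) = t - 5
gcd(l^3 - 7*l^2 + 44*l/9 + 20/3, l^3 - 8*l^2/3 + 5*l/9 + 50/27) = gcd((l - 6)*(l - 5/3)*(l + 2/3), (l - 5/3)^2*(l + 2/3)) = l^2 - l - 10/9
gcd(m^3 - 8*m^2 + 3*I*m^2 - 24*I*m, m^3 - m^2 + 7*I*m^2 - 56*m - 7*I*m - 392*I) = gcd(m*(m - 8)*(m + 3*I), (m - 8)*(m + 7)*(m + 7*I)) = m - 8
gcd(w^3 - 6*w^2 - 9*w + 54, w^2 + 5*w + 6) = w + 3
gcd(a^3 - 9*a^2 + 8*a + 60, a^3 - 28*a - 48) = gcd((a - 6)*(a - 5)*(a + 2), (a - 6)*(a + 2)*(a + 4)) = a^2 - 4*a - 12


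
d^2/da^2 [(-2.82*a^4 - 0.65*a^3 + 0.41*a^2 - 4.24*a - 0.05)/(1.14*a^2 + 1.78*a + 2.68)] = (-7.32974399999999*a^6 - 34.334064*a^5 - 105.303312*a^4 - 228.07216*a^3 - 269.562648*a^2 + 49.104168*a + 46.33124)/(1.481544*a^6 + 6.939864*a^5 + 21.284712*a^4 + 38.269288*a^3 + 50.037744*a^2 + 38.354016*a + 19.248832)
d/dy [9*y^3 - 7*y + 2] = 27*y^2 - 7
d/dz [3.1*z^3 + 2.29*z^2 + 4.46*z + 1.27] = 9.3*z^2 + 4.58*z + 4.46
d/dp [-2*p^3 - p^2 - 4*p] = -6*p^2 - 2*p - 4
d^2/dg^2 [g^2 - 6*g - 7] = 2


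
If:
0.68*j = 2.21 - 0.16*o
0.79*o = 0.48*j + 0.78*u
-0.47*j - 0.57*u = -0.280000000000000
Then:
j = 3.30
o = -0.20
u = -2.23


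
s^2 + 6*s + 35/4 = (s + 5/2)*(s + 7/2)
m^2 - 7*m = m*(m - 7)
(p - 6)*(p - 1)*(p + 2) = p^3 - 5*p^2 - 8*p + 12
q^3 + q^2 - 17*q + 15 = (q - 3)*(q - 1)*(q + 5)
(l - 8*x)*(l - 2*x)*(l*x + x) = l^3*x - 10*l^2*x^2 + l^2*x + 16*l*x^3 - 10*l*x^2 + 16*x^3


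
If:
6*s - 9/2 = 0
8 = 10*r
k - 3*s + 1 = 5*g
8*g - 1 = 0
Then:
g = 1/8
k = 15/8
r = 4/5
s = 3/4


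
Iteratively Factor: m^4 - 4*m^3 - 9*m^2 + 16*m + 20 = (m - 2)*(m^3 - 2*m^2 - 13*m - 10) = (m - 2)*(m + 2)*(m^2 - 4*m - 5) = (m - 5)*(m - 2)*(m + 2)*(m + 1)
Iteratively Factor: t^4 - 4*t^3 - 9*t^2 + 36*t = (t)*(t^3 - 4*t^2 - 9*t + 36) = t*(t - 3)*(t^2 - t - 12) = t*(t - 4)*(t - 3)*(t + 3)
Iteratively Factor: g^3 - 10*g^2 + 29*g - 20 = (g - 1)*(g^2 - 9*g + 20) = (g - 4)*(g - 1)*(g - 5)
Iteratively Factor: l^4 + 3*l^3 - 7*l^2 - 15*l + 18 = (l - 2)*(l^3 + 5*l^2 + 3*l - 9) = (l - 2)*(l - 1)*(l^2 + 6*l + 9) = (l - 2)*(l - 1)*(l + 3)*(l + 3)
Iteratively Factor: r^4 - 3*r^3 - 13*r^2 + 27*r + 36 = (r - 4)*(r^3 + r^2 - 9*r - 9) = (r - 4)*(r - 3)*(r^2 + 4*r + 3) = (r - 4)*(r - 3)*(r + 3)*(r + 1)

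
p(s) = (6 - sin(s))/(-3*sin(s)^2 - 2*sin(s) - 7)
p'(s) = (6 - sin(s))*(6*sin(s)*cos(s) + 2*cos(s))/(-3*sin(s)^2 - 2*sin(s) - 7)^2 - cos(s)/(-3*sin(s)^2 - 2*sin(s) - 7) = (-3*sin(s)^2 + 36*sin(s) + 19)*cos(s)/(3*sin(s)^2 + 2*sin(s) + 7)^2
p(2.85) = -0.73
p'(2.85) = -0.46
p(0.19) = -0.78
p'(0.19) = 0.45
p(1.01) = -0.48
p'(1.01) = 0.21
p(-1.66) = -0.88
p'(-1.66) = 0.03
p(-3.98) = -0.52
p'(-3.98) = -0.29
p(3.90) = -0.95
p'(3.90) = 0.11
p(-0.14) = -0.91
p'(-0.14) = 0.30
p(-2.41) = -0.95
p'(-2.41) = 0.10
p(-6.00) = -0.73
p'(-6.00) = 0.46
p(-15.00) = -0.95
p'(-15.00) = 0.09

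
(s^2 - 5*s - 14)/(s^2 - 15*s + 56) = (s + 2)/(s - 8)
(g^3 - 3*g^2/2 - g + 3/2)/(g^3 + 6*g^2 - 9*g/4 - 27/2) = 2*(g^2 - 1)/(2*g^2 + 15*g + 18)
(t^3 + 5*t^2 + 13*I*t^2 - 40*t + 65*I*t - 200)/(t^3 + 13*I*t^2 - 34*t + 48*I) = (t^2 + 5*t*(1 + I) + 25*I)/(t^2 + 5*I*t + 6)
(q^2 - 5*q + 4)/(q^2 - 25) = (q^2 - 5*q + 4)/(q^2 - 25)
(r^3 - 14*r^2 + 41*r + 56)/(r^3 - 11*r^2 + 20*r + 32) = (r - 7)/(r - 4)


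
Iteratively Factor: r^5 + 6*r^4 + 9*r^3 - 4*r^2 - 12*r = (r)*(r^4 + 6*r^3 + 9*r^2 - 4*r - 12) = r*(r + 2)*(r^3 + 4*r^2 + r - 6) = r*(r + 2)^2*(r^2 + 2*r - 3) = r*(r - 1)*(r + 2)^2*(r + 3)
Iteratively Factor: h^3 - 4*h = (h + 2)*(h^2 - 2*h) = (h - 2)*(h + 2)*(h)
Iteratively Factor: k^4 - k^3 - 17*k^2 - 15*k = (k + 3)*(k^3 - 4*k^2 - 5*k) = (k + 1)*(k + 3)*(k^2 - 5*k) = (k - 5)*(k + 1)*(k + 3)*(k)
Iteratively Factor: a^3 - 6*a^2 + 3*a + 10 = (a - 2)*(a^2 - 4*a - 5) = (a - 5)*(a - 2)*(a + 1)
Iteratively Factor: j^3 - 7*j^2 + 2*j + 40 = (j - 5)*(j^2 - 2*j - 8) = (j - 5)*(j - 4)*(j + 2)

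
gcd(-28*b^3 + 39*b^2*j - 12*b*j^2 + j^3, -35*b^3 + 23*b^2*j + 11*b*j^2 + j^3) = b - j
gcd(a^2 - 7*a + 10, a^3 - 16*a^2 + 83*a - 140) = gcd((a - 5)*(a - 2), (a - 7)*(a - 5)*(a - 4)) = a - 5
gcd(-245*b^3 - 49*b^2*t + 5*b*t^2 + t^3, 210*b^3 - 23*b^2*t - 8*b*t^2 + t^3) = -35*b^2 - 2*b*t + t^2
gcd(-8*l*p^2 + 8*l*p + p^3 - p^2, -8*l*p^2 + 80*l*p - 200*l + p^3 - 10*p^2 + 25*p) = -8*l + p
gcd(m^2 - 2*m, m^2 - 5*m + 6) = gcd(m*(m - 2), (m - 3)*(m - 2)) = m - 2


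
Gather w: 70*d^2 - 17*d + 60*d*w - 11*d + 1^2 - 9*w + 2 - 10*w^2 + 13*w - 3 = 70*d^2 - 28*d - 10*w^2 + w*(60*d + 4)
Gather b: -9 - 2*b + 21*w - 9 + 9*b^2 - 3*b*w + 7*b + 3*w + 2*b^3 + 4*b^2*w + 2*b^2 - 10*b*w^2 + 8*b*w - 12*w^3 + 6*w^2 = 2*b^3 + b^2*(4*w + 11) + b*(-10*w^2 + 5*w + 5) - 12*w^3 + 6*w^2 + 24*w - 18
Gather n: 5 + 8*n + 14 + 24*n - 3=32*n + 16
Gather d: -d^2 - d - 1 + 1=-d^2 - d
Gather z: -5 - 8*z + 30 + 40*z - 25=32*z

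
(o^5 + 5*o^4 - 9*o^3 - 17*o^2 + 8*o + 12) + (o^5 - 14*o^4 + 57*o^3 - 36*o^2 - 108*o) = 2*o^5 - 9*o^4 + 48*o^3 - 53*o^2 - 100*o + 12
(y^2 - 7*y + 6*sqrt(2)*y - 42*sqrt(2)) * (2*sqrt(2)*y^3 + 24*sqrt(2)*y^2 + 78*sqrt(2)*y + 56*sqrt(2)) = 2*sqrt(2)*y^5 + 10*sqrt(2)*y^4 + 24*y^4 - 90*sqrt(2)*y^3 + 120*y^3 - 1080*y^2 - 490*sqrt(2)*y^2 - 5880*y - 392*sqrt(2)*y - 4704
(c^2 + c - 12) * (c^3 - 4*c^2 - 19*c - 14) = c^5 - 3*c^4 - 35*c^3 + 15*c^2 + 214*c + 168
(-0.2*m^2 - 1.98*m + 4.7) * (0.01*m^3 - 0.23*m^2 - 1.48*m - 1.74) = -0.002*m^5 + 0.0262*m^4 + 0.7984*m^3 + 2.1974*m^2 - 3.5108*m - 8.178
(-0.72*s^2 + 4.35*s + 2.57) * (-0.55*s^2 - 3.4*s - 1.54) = 0.396*s^4 + 0.0554999999999999*s^3 - 15.0947*s^2 - 15.437*s - 3.9578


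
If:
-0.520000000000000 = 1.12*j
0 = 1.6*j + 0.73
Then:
No Solution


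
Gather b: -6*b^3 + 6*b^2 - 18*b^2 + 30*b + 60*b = -6*b^3 - 12*b^2 + 90*b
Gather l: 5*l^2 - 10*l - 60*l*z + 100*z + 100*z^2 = 5*l^2 + l*(-60*z - 10) + 100*z^2 + 100*z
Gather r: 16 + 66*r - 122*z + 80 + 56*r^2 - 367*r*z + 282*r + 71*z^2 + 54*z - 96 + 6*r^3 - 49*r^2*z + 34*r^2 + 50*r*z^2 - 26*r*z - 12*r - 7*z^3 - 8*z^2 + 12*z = 6*r^3 + r^2*(90 - 49*z) + r*(50*z^2 - 393*z + 336) - 7*z^3 + 63*z^2 - 56*z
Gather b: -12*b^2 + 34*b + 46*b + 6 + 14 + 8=-12*b^2 + 80*b + 28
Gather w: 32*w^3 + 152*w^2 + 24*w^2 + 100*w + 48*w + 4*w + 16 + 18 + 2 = 32*w^3 + 176*w^2 + 152*w + 36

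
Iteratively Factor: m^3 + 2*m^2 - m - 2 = (m - 1)*(m^2 + 3*m + 2) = (m - 1)*(m + 1)*(m + 2)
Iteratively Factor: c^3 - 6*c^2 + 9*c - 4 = (c - 1)*(c^2 - 5*c + 4) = (c - 4)*(c - 1)*(c - 1)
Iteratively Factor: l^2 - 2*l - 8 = (l + 2)*(l - 4)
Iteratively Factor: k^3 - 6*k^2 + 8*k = (k)*(k^2 - 6*k + 8) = k*(k - 4)*(k - 2)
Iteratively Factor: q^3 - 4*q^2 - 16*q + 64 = (q - 4)*(q^2 - 16) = (q - 4)*(q + 4)*(q - 4)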